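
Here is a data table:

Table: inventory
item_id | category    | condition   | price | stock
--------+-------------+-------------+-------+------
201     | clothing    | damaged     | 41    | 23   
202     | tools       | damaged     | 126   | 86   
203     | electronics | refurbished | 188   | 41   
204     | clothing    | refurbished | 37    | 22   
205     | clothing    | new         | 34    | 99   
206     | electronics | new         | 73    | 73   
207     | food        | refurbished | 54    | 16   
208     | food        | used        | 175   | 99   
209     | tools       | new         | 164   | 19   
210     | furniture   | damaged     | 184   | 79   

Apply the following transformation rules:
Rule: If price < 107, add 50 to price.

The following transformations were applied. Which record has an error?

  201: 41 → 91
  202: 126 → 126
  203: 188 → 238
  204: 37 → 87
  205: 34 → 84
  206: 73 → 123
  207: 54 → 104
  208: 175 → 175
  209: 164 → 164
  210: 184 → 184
Record 203 has an error. The correct transformed value should be 188, not 238.

Step 1: Check each record against the rule
Step 2: Record 203 has price = 188
Step 3: Since 188 >= 107, the bonus should not have been applied
Step 4: Correct value = 188, but claimed value = 238
Conclusion: Record 203 has the error.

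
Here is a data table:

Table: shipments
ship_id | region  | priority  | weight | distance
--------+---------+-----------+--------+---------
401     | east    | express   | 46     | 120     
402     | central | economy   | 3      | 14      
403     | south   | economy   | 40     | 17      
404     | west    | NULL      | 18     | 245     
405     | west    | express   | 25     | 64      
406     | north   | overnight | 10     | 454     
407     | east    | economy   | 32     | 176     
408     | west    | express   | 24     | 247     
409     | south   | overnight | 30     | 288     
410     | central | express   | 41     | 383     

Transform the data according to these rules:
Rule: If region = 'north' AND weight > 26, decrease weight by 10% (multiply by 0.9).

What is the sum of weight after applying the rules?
269

Step 1: Find records where region = 'north' AND weight > 26
Step 2: 0 records match, summing to 0
Step 3: After multiplier: 0 × 0.9 = 0.0
Step 4: Unaffected records sum: 269
Step 5: Final sum = 0.0 + 269 = 269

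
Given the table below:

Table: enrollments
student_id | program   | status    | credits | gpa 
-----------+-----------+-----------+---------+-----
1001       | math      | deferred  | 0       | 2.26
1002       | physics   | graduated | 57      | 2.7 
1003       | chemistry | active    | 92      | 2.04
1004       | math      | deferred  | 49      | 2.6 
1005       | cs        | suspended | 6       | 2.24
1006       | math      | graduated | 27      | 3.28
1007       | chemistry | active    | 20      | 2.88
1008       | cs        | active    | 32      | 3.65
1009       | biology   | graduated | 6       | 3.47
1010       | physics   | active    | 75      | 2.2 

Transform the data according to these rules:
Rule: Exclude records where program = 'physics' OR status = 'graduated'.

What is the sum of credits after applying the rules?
199

Step 1: Find records where program = 'physics' OR status = 'graduated'
Step 2: 4 records match, summing to 165
Step 3: Original sum: 364
Step 4: Remaining sum = 364 - 165 = 199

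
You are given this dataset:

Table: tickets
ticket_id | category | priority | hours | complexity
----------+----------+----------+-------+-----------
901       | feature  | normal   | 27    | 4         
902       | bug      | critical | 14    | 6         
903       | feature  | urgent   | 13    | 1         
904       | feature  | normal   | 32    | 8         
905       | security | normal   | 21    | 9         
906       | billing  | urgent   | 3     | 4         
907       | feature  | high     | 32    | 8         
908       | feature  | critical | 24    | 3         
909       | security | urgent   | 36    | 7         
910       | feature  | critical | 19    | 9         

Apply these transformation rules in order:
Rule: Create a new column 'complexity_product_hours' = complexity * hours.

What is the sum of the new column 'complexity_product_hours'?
1413

Step 1: For each record, compute complexity * hours
Example calculations:
  4 * 27 = 108
  6 * 14 = 84
  1 * 13 = 13
  ...
Step 2: Sum all derived values
Step 3: Total = 1413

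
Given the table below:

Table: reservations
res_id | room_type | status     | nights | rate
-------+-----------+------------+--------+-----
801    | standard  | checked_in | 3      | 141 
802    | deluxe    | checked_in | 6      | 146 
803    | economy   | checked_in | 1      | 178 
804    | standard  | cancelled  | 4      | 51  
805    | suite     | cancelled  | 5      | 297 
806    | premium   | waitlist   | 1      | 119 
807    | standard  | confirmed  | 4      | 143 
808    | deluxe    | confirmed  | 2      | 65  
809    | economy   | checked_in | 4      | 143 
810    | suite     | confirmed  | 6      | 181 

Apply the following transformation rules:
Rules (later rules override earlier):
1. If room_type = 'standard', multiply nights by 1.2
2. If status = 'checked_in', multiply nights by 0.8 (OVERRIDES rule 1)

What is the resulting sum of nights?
34.8

Step 1: Rule 2 takes priority for records with status = 'checked_in'
  - 4 records: 14 × 0.8 = 11.2
Step 2: Rule 1 applies to remaining records with room_type = 'standard'
  - 2 records: 8 × 1.2 = 9.6
Step 3: Other records unchanged: 14
Step 4: Final sum = 11.2 + 9.6 + 14 = 34.8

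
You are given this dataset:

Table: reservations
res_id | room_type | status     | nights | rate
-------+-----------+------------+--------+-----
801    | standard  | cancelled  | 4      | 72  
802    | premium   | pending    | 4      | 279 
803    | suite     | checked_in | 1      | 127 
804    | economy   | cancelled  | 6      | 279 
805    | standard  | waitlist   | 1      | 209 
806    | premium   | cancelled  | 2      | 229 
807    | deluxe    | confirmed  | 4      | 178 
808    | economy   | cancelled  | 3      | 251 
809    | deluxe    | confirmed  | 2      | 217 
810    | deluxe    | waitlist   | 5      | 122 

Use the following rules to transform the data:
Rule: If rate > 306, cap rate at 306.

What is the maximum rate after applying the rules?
279

Step 1: Original maximum rate = 279
Step 2: Check cap of 306 against maximum
Step 3: No records exceed the cap (max 279 <= cap 306), so no capping applies
Step 4: Maximum after transformation = 279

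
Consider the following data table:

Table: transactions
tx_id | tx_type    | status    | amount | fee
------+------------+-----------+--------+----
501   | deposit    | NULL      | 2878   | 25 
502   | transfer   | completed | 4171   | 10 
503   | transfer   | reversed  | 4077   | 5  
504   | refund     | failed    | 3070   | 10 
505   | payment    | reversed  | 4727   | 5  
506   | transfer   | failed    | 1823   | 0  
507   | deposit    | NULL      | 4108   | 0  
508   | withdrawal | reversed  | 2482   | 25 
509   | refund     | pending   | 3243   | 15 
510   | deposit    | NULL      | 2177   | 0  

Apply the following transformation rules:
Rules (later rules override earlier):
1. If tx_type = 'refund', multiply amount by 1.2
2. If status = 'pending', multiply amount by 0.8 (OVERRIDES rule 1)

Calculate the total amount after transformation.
32721.4

Step 1: Rule 2 takes priority for records with status = 'pending'
  - 1 records: 3243 × 0.8 = 2594.4
Step 2: Rule 1 applies to remaining records with tx_type = 'refund'
  - 1 records: 3070 × 1.2 = 3684.0
Step 3: Other records unchanged: 26443
Step 4: Final sum = 2594.4 + 3684.0 + 26443 = 32721.4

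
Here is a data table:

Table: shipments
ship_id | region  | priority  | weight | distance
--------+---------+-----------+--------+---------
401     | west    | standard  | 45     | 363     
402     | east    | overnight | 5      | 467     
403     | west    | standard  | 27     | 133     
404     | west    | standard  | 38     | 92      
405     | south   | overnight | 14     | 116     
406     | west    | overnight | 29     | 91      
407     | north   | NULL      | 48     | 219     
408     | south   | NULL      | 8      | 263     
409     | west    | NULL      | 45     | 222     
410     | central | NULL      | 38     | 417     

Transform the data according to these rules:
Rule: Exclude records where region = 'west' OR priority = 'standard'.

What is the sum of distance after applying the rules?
1482

Step 1: Find records where region = 'west' OR priority = 'standard'
Step 2: 5 records match, summing to 901
Step 3: Original sum: 2383
Step 4: Remaining sum = 2383 - 901 = 1482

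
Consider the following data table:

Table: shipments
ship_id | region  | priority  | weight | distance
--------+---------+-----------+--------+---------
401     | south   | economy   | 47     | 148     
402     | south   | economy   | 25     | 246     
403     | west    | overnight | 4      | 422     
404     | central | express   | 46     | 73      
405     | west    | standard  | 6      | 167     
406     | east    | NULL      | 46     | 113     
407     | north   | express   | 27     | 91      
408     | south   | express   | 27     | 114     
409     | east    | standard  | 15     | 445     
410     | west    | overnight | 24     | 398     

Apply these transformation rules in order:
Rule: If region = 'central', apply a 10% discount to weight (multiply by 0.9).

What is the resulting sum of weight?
262.4

Step 1: Records with region = 'central' have total weight = 46
Step 2: Apply multiplier: 46 × 0.9 = 41.4
Step 3: Other records total: 221
Step 4: Final sum = 41.4 + 221 = 262.4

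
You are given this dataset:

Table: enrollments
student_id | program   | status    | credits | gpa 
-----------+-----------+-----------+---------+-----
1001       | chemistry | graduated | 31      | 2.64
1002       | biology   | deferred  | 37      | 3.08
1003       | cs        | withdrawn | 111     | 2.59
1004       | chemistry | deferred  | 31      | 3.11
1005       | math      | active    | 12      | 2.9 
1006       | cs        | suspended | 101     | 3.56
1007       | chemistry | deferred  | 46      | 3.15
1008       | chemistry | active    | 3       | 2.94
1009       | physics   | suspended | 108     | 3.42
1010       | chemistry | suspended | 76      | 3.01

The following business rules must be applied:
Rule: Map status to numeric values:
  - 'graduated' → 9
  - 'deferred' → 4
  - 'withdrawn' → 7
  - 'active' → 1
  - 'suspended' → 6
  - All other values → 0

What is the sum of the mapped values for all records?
48

Step 1: Apply mapping to each record
Step 2: Count by status:
  'graduated': 1 records × 9 = 9
  'deferred': 3 records × 4 = 12
  'withdrawn': 1 records × 7 = 7
  'active': 2 records × 1 = 2
  'suspended': 3 records × 6 = 18
Step 3: Sum all mapped values = 48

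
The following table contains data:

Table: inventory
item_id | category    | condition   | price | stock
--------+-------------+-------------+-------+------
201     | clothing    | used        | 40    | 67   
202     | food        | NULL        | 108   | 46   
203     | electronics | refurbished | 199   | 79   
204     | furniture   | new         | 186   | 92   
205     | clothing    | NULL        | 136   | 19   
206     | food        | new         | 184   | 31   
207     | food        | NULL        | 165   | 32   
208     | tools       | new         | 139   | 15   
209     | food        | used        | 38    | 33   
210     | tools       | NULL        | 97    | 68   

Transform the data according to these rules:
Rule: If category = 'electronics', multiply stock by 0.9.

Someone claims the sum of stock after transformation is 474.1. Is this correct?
Yes, the result is correct.

Step 1: Calculate the correct sum after transformation
Step 2: Apply multiplier 0.9 to records where category = 'electronics'
Step 3: Correct result = 474.1
Step 4: Claimed result = 474.1
Step 5: 474.1 = 474.1 ✓
Conclusion: The claimed result is correct.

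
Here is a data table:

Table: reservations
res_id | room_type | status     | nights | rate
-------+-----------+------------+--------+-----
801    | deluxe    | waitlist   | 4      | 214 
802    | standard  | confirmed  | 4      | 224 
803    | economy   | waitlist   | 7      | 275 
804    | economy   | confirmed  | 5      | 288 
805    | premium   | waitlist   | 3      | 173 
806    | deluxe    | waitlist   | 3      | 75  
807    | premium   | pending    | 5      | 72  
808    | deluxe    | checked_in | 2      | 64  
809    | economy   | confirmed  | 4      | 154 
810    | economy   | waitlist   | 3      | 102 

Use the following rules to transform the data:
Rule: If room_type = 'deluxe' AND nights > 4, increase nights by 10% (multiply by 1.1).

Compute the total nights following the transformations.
40

Step 1: Find records where room_type = 'deluxe' AND nights > 4
Step 2: 0 records match, summing to 0
Step 3: After multiplier: 0 × 1.1 = 0.0
Step 4: Unaffected records sum: 40
Step 5: Final sum = 0.0 + 40 = 40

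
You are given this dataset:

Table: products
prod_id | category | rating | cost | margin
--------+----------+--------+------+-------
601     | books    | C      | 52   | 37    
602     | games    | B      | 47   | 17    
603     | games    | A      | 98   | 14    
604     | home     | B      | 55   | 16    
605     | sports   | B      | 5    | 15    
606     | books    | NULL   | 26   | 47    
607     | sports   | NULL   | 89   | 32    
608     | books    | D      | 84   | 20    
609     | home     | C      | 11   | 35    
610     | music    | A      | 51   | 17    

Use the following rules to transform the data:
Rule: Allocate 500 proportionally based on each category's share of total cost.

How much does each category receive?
books: 156.37, games: 139.96, home: 63.71, music: 49.23, sports: 90.73

Step 1: Calculate total cost = 518
Step 2: Calculate each category's proportion:
  books: 162/518 = 31.27% → 156.37
  games: 145/518 = 27.99% → 139.96
  home: 66/518 = 12.74% → 63.71
  music: 51/518 = 9.85% → 49.23
  sports: 94/518 = 18.15% → 90.73
Step 3: Verify: sum of allocations ≈ 500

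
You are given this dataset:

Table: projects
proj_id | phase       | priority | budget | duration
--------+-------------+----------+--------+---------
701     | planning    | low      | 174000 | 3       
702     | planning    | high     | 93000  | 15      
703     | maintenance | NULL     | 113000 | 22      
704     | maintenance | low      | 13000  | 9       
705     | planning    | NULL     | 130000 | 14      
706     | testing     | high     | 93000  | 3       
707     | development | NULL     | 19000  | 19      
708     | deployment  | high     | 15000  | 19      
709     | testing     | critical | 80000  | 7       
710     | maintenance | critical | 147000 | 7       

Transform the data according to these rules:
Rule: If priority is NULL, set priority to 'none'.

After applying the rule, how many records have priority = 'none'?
3

Step 1: Count records where priority IS NULL
Step 2: Found 3 records with NULL priority
Step 3: These records will have priority set to 'none'
Step 4: Records already having priority = 'none': 0
Step 5: Answer: 3 + 0 = 3 records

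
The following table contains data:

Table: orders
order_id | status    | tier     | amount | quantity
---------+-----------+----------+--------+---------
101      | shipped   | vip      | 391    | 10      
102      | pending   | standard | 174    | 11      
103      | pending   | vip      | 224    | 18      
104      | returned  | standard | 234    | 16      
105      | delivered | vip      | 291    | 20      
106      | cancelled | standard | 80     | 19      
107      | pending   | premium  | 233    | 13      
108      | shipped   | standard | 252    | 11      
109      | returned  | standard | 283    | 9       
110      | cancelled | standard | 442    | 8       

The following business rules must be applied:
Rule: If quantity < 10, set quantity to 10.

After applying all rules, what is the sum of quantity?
138

Step 1: 2 records have quantity < 10
Step 2: These records originally summed to 17
Step 3: After setting to minimum: 2 × 10 = 20
Step 4: Unaffected records sum: 118
Step 5: Final sum = 20 + 118 = 138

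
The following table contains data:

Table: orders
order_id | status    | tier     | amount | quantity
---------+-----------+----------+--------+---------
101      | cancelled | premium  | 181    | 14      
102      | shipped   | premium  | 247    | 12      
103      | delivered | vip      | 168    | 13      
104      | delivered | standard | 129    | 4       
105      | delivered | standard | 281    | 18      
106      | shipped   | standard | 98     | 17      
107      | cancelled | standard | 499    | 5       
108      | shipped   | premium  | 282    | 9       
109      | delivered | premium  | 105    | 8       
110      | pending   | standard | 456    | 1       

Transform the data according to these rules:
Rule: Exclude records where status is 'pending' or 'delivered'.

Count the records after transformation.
5

Step 1: Count records to exclude
  - 1 (pending) + 4 (delivered) = 5 records
Step 2: Total records: 10
Step 3: Remaining = 10 - 5 = 5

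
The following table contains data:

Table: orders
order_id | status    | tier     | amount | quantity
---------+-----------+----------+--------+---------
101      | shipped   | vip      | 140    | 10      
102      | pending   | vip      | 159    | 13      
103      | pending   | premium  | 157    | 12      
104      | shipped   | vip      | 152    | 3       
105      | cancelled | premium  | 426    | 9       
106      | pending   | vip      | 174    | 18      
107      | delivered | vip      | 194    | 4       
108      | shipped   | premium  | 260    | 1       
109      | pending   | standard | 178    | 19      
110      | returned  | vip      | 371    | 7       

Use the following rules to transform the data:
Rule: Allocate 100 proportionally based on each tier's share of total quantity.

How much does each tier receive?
premium: 22.92, standard: 19.79, vip: 57.29

Step 1: Calculate total quantity = 96
Step 2: Calculate each tier's proportion:
  premium: 22/96 = 22.92% → 22.92
  standard: 19/96 = 19.79% → 19.79
  vip: 55/96 = 57.29% → 57.29
Step 3: Verify: sum of allocations ≈ 100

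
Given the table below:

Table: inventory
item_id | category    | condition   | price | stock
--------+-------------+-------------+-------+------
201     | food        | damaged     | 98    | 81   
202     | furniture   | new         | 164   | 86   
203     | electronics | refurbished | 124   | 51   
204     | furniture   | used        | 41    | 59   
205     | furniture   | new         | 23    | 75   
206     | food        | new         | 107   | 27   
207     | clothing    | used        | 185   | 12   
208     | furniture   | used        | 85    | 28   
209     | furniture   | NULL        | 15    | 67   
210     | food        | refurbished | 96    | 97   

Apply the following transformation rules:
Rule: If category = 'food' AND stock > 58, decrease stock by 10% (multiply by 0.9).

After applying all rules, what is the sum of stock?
565.2

Step 1: Find records where category = 'food' AND stock > 58
Step 2: 2 records match, summing to 178
Step 3: After multiplier: 178 × 0.9 = 160.2
Step 4: Unaffected records sum: 405
Step 5: Final sum = 160.2 + 405 = 565.2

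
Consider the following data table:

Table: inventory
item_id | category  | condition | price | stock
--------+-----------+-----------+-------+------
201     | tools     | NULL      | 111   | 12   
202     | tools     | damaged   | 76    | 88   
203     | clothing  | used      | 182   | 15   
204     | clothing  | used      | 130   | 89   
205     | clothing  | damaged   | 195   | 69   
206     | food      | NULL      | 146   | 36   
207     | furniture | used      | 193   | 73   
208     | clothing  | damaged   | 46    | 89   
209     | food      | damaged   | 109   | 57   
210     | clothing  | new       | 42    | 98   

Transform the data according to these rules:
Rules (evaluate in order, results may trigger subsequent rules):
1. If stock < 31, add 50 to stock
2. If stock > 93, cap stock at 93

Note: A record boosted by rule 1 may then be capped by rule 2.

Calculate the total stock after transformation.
721

Step 1: Apply rule 1 to records with stock < 31
  - 2 records get bonus of 50
  - Of these, 0 records then exceed 93 and get capped
Step 2: Apply rule 2 to records with stock > 93
  - 1 records (original) are capped
Step 3: Calculate final sum = 721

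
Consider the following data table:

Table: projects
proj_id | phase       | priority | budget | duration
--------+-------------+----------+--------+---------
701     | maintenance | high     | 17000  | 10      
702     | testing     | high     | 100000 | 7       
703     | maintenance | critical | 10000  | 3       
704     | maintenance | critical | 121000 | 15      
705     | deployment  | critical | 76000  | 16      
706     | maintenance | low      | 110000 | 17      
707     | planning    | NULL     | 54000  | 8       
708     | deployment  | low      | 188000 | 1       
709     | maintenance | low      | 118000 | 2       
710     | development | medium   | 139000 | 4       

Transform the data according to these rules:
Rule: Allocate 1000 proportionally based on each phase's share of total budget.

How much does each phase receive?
deployment: 282.96, development: 148.98, maintenance: 403.0, planning: 57.88, testing: 107.18

Step 1: Calculate total budget = 933000
Step 2: Calculate each phase's proportion:
  deployment: 264000/933000 = 28.30% → 282.96
  development: 139000/933000 = 14.90% → 148.98
  maintenance: 376000/933000 = 40.30% → 403.0
  planning: 54000/933000 = 5.79% → 57.88
  testing: 100000/933000 = 10.72% → 107.18
Step 3: Verify: sum of allocations ≈ 1000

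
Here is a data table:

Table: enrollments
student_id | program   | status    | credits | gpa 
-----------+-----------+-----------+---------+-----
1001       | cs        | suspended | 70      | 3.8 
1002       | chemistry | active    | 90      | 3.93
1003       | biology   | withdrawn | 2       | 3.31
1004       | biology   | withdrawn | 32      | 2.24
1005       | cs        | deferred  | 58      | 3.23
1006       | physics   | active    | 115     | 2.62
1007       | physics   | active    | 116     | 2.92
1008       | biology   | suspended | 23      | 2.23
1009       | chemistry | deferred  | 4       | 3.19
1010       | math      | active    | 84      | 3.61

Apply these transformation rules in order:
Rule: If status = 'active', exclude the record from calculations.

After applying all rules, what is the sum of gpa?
18.0

Step 1: Identify records where status = 'active'
Step 2: The excluded records sum to 13.08
Step 3: Original total gpa = 31.08
Step 4: Remaining total = 31.08 - 13.08 = 18.0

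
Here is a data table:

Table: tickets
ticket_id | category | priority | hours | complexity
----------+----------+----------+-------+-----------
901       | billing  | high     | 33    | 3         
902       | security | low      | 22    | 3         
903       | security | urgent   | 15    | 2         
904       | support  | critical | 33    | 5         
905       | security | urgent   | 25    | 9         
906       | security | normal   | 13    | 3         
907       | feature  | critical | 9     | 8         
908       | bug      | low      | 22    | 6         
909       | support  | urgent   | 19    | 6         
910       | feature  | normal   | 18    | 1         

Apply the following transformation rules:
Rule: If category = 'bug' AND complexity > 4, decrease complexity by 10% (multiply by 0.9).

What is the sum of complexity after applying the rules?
45.4

Step 1: Find records where category = 'bug' AND complexity > 4
Step 2: 1 records match, summing to 6
Step 3: After multiplier: 6 × 0.9 = 5.4
Step 4: Unaffected records sum: 40
Step 5: Final sum = 5.4 + 40 = 45.4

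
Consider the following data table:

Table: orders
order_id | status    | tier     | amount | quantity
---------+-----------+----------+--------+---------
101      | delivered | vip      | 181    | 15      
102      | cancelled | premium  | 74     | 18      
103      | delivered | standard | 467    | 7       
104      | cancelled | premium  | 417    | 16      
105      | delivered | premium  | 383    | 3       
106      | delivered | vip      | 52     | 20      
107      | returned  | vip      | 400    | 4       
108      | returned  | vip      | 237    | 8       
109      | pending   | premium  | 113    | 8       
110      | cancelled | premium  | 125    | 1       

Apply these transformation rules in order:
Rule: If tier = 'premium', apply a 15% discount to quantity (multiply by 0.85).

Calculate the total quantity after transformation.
93.1

Step 1: Records with tier = 'premium' have total quantity = 46
Step 2: Apply multiplier: 46 × 0.85 = 39.1
Step 3: Other records total: 54
Step 4: Final sum = 39.1 + 54 = 93.1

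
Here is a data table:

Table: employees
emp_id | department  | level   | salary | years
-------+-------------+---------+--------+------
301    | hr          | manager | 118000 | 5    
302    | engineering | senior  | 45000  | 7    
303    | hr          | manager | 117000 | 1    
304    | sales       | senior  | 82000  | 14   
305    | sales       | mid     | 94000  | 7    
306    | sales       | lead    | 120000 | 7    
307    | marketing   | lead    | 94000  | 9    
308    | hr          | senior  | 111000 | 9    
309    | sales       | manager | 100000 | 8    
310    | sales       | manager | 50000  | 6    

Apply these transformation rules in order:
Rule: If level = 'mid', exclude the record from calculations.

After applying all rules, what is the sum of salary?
837000

Step 1: Identify records where level = 'mid'
Step 2: The excluded records sum to 94000
Step 3: Original total salary = 931000
Step 4: Remaining total = 931000 - 94000 = 837000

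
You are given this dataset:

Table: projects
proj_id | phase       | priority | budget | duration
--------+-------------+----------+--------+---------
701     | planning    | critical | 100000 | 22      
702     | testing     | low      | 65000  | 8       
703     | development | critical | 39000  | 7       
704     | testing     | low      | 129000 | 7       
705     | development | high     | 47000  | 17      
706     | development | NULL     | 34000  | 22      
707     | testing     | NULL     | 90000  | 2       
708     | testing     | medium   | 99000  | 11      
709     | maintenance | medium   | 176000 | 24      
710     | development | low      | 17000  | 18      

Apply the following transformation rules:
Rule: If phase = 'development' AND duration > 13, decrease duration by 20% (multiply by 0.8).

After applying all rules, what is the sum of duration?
126.6

Step 1: Find records where phase = 'development' AND duration > 13
Step 2: 3 records match, summing to 57
Step 3: After multiplier: 57 × 0.8 = 45.6
Step 4: Unaffected records sum: 81
Step 5: Final sum = 45.6 + 81 = 126.6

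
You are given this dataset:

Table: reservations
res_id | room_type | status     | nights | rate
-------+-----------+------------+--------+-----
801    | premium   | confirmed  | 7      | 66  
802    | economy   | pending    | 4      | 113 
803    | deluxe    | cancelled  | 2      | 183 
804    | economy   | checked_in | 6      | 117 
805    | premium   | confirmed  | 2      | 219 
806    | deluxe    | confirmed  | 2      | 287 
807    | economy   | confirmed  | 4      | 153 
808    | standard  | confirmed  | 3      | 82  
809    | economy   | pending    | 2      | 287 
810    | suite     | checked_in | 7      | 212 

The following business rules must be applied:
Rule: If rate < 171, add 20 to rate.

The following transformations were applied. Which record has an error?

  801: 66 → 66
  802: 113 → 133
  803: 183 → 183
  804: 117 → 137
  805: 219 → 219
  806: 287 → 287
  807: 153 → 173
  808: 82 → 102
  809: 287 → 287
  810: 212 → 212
Record 801 has an error. The correct transformed value should be 86, not 66.

Step 1: Check each record against the rule
Step 2: Record 801 has rate = 66
Step 3: Since 66 < 171, the bonus should have been applied
Step 4: Correct value = 86, but claimed value = 66
Conclusion: Record 801 has the error.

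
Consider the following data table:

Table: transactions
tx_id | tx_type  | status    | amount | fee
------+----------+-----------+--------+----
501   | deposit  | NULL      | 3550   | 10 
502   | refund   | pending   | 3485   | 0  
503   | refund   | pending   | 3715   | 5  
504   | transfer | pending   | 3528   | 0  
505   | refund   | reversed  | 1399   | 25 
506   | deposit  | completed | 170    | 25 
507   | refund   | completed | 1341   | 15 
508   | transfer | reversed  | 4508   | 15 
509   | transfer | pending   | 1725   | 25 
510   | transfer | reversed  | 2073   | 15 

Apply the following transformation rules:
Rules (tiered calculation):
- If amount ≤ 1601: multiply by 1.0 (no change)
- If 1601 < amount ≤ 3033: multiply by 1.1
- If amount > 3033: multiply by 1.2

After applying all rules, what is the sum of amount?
29631.0

Step 1: Tier 1 (amount ≤ 1601): 3 records, sum = 2910 × 1.0 = 2910.0
Step 2: Tier 2 (1601 < amount ≤ 3033): 2 records, sum = 3798 × 1.1 = 4177.8
Step 3: Tier 3 (amount > 3033): 5 records, sum = 18786 × 1.2 = 22543.2
Step 4: Final sum = 2910.0 + 4177.8 + 22543.2 = 29631.0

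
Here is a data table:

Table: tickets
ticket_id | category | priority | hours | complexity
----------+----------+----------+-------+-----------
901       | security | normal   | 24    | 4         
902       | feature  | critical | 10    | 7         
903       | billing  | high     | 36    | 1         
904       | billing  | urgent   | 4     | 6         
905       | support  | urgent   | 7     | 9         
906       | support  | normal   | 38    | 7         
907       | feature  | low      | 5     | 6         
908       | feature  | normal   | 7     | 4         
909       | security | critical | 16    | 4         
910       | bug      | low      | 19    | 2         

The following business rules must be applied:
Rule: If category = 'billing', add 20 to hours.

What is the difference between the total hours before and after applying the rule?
40

Step 1: Original sum of hours = 166
Step 2: 2 records have category = 'billing'
Step 3: Each affected record changes by 20
Step 4: Total change = 2 × 20 = 40
Step 5: New sum = 166 + 40 = 206
Step 6: Difference = |206 - 166| = 40
        (Sum increased by 40)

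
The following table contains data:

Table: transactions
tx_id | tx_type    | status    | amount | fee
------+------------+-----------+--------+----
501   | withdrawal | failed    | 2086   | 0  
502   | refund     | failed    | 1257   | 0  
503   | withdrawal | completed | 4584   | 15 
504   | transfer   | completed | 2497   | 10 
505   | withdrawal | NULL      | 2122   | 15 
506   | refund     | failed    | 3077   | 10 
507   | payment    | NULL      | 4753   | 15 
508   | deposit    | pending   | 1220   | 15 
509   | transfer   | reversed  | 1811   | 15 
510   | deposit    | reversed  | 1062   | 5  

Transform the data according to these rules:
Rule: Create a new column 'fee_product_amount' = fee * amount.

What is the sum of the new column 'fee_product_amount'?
278400

Step 1: For each record, compute fee * amount
Example calculations:
  0 * 2086 = 0
  0 * 1257 = 0
  15 * 4584 = 68760
  ...
Step 2: Sum all derived values
Step 3: Total = 278400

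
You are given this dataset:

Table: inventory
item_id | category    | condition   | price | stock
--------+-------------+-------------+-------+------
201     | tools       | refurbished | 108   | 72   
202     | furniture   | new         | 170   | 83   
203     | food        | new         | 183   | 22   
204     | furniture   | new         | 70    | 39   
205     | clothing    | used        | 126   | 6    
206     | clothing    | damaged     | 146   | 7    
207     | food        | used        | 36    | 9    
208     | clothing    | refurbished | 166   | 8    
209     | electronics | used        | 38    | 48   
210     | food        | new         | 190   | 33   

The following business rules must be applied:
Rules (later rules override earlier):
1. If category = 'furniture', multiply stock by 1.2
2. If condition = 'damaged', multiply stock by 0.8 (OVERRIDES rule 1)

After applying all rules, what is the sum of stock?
350.0

Step 1: Rule 2 takes priority for records with condition = 'damaged'
  - 1 records: 7 × 0.8 = 5.6
Step 2: Rule 1 applies to remaining records with category = 'furniture'
  - 2 records: 122 × 1.2 = 146.4
Step 3: Other records unchanged: 198
Step 4: Final sum = 5.6 + 146.4 + 198 = 350.0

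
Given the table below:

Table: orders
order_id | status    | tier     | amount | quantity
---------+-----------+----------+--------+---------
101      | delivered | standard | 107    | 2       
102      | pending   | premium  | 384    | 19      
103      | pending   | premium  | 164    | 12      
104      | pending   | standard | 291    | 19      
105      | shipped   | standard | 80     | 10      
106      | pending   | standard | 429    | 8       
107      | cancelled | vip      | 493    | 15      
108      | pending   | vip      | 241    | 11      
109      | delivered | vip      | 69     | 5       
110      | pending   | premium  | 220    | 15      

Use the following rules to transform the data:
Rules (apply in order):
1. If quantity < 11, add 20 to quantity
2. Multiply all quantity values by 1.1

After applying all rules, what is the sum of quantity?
215.6

Step 1: Apply Rule 1 - Add 20 to records with quantity < 11
  - 4 records affected: 25 + (4 × 20) = 105
  - Unaffected records: 91
  - Sum after Rule 1: 196
Step 2: Apply Rule 2 - Multiply all by 1.1
  - 196 × 1.1 = 215.6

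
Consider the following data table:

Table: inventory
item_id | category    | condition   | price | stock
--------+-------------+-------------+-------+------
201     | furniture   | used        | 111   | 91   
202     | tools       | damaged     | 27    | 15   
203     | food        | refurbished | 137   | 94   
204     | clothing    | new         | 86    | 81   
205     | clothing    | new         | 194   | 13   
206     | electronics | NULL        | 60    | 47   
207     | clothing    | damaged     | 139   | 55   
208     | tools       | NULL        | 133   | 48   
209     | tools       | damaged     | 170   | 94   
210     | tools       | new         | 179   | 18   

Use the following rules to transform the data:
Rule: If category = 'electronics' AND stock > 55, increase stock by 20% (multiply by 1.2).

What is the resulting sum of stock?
556

Step 1: Find records where category = 'electronics' AND stock > 55
Step 2: 0 records match, summing to 0
Step 3: After multiplier: 0 × 1.2 = 0.0
Step 4: Unaffected records sum: 556
Step 5: Final sum = 0.0 + 556 = 556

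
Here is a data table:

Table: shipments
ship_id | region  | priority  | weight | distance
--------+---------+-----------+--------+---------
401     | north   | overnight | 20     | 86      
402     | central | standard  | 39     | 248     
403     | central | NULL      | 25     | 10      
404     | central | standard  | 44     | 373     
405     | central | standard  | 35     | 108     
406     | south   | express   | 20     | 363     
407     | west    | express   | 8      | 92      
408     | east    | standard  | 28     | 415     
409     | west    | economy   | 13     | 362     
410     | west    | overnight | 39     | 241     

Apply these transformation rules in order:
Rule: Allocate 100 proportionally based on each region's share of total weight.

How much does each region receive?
central: 52.77, east: 10.33, north: 7.38, south: 7.38, west: 22.14

Step 1: Calculate total weight = 271
Step 2: Calculate each region's proportion:
  central: 143/271 = 52.77% → 52.77
  east: 28/271 = 10.33% → 10.33
  north: 20/271 = 7.38% → 7.38
  south: 20/271 = 7.38% → 7.38
  west: 60/271 = 22.14% → 22.14
Step 3: Verify: sum of allocations ≈ 100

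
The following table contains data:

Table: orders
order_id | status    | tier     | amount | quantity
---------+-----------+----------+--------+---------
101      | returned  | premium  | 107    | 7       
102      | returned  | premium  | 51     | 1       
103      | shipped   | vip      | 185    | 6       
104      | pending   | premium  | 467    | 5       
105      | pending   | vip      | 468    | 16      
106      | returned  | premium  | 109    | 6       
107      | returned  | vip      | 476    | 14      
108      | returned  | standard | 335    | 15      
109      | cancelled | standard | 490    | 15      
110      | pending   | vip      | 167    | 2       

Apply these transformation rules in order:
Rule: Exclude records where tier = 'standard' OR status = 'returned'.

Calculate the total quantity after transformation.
29

Step 1: Find records where tier = 'standard' OR status = 'returned'
Step 2: 6 records match, summing to 58
Step 3: Original sum: 87
Step 4: Remaining sum = 87 - 58 = 29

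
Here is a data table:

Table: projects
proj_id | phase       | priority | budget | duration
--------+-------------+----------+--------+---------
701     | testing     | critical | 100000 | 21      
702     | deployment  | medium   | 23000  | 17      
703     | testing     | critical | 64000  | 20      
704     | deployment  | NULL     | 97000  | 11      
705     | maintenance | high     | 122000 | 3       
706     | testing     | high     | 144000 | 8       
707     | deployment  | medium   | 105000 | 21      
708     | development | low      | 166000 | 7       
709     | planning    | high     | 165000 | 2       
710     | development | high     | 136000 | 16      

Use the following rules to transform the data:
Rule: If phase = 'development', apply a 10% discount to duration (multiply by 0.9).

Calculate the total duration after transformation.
123.7

Step 1: Records with phase = 'development' have total duration = 23
Step 2: Apply multiplier: 23 × 0.9 = 20.7
Step 3: Other records total: 103
Step 4: Final sum = 20.7 + 103 = 123.7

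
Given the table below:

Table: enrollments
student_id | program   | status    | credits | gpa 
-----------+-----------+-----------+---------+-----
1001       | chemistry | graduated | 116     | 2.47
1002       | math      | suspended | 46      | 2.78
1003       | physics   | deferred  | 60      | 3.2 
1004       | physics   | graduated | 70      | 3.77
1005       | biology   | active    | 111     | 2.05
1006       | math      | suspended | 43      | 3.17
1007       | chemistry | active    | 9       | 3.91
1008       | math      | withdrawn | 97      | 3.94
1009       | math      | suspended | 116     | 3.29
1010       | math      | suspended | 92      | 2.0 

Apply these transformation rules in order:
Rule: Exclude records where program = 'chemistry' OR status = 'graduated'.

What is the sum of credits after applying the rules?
565

Step 1: Find records where program = 'chemistry' OR status = 'graduated'
Step 2: 3 records match, summing to 195
Step 3: Original sum: 760
Step 4: Remaining sum = 760 - 195 = 565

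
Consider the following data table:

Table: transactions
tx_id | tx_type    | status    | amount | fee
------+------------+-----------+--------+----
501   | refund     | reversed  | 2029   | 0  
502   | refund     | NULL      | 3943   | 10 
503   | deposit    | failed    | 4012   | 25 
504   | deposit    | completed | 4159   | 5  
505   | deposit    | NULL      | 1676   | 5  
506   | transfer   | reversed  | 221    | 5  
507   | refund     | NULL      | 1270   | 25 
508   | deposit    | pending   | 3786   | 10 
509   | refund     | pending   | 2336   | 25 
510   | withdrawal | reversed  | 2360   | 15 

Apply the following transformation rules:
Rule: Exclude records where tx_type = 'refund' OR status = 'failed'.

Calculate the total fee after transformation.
40

Step 1: Find records where tx_type = 'refund' OR status = 'failed'
Step 2: 5 records match, summing to 85
Step 3: Original sum: 125
Step 4: Remaining sum = 125 - 85 = 40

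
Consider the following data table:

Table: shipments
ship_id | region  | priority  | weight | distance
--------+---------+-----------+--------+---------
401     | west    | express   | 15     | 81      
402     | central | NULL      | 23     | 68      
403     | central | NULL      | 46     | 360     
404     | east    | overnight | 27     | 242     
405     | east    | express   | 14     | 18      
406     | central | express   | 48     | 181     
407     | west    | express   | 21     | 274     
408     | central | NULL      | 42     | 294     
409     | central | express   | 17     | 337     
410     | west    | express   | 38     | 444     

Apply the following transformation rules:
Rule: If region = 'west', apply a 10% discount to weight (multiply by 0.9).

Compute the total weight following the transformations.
283.6

Step 1: Records with region = 'west' have total weight = 74
Step 2: Apply multiplier: 74 × 0.9 = 66.6
Step 3: Other records total: 217
Step 4: Final sum = 66.6 + 217 = 283.6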